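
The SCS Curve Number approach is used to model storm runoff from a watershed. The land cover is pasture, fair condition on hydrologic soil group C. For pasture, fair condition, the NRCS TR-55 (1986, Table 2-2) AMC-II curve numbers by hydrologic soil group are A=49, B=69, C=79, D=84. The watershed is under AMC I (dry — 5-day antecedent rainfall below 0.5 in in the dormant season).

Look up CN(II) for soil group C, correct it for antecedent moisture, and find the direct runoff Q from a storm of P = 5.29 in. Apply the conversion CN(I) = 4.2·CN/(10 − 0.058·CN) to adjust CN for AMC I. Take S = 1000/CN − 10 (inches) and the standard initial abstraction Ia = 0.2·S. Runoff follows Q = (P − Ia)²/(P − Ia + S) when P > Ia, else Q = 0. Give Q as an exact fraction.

NRCS table: pasture, fair condition, soil group C → CN(II) = 79
Adjust CN=79 to AMC I: 4.2·79/(10 − 0.058·79) → (1659/5) ÷ (2709/500) = 7900/129 ≈ 61.240
Max retention: S = 1000/(7900/129) − 10 = 500/79 in (≈ 6.329 in)
Ia = 0.2·(500/79) = 100/79 in ≈ 1.266 in
Excess rainfall: 5.290 − 1.266 = 4.024 in; P > Ia so Q > 0
Q = (31791/7900)²/((31791/7900) + 500/79) = (1010667681/62410000)/(81791/7900) = 1010667681/646148900 in ≈ 1.564 in

Q = 1010667681/646148900 in ≈ 1.564 in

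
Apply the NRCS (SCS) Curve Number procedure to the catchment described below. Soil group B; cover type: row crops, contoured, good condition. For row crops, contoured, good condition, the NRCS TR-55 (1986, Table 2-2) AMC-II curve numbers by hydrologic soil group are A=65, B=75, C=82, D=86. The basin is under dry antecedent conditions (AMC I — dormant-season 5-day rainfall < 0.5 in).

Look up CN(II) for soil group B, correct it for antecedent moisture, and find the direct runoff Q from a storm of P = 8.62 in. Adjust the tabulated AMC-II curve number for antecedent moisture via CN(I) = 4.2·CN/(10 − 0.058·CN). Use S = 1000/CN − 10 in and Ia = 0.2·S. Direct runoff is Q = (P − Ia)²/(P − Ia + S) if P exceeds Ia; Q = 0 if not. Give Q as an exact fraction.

NRCS table: row crops, contoured, good condition, soil group B → CN(II) = 75
Adjust CN=75 to AMC I: 4.2·75/(10 − 0.058·75) → 315 ÷ (113/20) = 6300/113 ≈ 55.752
Max retention: S = 1000/(6300/113) − 10 = 500/63 in (≈ 7.937 in)
Ia = 0.2·(500/63) = 100/63 in ≈ 1.587 in
Since P=8.620 > Ia=1.587: effective rainfall P−Ia = 22153/3150 in
Runoff Q = (P−Ia)²/(P−Ia+S) = (7.033)²/(7.033+7.937) = 490755409/148531950 ≈ 3.304 in

Q = 490755409/148531950 in ≈ 3.304 in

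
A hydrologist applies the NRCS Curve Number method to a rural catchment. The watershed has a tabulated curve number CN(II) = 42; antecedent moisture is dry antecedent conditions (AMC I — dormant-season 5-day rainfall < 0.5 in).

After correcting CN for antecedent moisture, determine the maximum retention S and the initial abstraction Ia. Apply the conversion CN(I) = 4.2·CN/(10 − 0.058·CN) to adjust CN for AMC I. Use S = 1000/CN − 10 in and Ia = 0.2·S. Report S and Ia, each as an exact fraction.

CN(I) from CN(II)=42: (4.2·42)/(10 − 0.058·42) = 44100/1891 ≈ 23.321
Retention S: 1000/CN − 10 with CN=23.321 → S = 14500/441 ≈ 32.880 in
Ia = 0.2S: 0.2·32.880 = 6.576 in (exactly 2900/441)

S = 14500/441 in ≈ 32.880 in; Ia = 2900/441 in ≈ 6.576 in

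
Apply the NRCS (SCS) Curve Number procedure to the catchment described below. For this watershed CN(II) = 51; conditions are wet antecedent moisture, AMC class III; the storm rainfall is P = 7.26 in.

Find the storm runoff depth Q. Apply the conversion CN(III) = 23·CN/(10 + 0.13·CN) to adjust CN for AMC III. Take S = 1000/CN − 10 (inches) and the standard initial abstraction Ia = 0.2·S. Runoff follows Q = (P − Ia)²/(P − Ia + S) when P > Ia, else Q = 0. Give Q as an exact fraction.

Adjust CN=51 to AMC III: 23·51/(10 + 0.13·51) → 1173 ÷ (1663/100) = 117300/1663 ≈ 70.535
S = 1000/(117300/1663) − 10 = 4900/1173 in ≈ 4.177 in
Initial abstraction Ia = S/5 = (4900/1173)/5 = 980/1173 ≈ 0.835 in
Since P=7.260 > Ia=0.835: effective rainfall P−Ia = 376799/58650 in
Q = (376799/58650)²/((376799/58650) + 4900/1173) = (141977486401/3439822500)/(621799/58650) = 141977486401/36468511350 in ≈ 3.893 in

Q = 141977486401/36468511350 in ≈ 3.893 in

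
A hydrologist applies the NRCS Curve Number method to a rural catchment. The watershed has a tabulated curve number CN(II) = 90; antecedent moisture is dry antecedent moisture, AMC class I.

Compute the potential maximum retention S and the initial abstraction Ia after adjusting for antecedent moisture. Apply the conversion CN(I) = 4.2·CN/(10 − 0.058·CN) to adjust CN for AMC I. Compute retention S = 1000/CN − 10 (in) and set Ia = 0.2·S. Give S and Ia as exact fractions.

S = 500/189 in ≈ 2.646 in; Ia = 100/189 in ≈ 0.529 in

CN(I) from CN(II)=90: (4.2·90)/(10 − 0.058·90) = 18900/239 ≈ 79.079
Retention S: 1000/CN − 10 with CN=79.079 → S = 500/189 ≈ 2.646 in
Initial abstraction Ia = S/5 = (500/189)/5 = 100/189 ≈ 0.529 in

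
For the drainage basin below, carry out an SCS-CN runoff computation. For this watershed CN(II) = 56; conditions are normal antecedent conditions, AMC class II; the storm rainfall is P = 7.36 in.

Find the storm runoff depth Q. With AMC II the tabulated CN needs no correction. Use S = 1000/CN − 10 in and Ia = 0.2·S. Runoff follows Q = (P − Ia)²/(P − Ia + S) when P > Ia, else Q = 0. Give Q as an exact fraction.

Q = 1026169/417900 in ≈ 2.456 in

AMC II — tabulated CN = 56 applies directly.
Retention S: 1000/CN − 10 with CN=56.000 → S = 55/7 ≈ 7.857 in
Ia = 0.2S: 0.2·7.857 = 1.571 in (exactly 11/7)
Excess rainfall: 7.360 − 1.571 = 5.789 in; P > Ia so Q > 0
Q = (1013/175)²/((1013/175) + 55/7) = (1026169/30625)/(2388/175) = 1026169/417900 in ≈ 2.456 in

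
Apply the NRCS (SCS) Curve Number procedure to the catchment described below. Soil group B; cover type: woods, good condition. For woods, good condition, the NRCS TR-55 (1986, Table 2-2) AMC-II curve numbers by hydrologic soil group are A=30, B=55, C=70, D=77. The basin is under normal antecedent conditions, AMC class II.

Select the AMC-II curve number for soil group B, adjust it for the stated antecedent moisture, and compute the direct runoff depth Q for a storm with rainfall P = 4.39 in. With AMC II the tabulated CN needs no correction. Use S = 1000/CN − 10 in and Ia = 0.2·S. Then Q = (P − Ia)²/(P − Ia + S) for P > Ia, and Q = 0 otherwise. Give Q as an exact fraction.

Q = 9174841/13231900 in ≈ 0.693 in

NRCS table: woods, good condition, soil group B → CN(II) = 55
AMC II — tabulated CN = 55 applies directly.
Retention S: 1000/CN − 10 with CN=55.000 → S = 90/11 ≈ 8.182 in
Ia = 0.2S: 0.2·8.182 = 1.636 in (exactly 18/11)
Excess rainfall: 4.390 − 1.636 = 2.754 in; P > Ia so Q > 0
Runoff Q = (P−Ia)²/(P−Ia+S) = (2.754)²/(2.754+8.182) = 9174841/13231900 ≈ 0.693 in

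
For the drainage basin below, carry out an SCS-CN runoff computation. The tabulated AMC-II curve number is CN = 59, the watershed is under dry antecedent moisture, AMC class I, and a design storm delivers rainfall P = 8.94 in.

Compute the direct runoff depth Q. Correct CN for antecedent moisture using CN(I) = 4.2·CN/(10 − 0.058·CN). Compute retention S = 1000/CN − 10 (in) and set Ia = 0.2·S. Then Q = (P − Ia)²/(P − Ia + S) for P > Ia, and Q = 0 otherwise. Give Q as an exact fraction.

Dry (AMC I): CN(I) = 4.2·59/(10 − 0.058·59) = (1239/5)/(3289/500) = 123900/3289 ≈ 37.671
S = 1000/(123900/3289) − 10 = 20500/1239 in ≈ 16.546 in
Ia = 0.2·(20500/1239) = 4100/1239 in ≈ 3.309 in
Since P=8.940 > Ia=3.309: effective rainfall P−Ia = 348833/61950 in
Q = (348833/61950)²/((348833/61950) + 20500/1239) = (121684461889/3837802500)/(1373833/61950) = 121684461889/85108954350 in ≈ 1.430 in

Q = 121684461889/85108954350 in ≈ 1.430 in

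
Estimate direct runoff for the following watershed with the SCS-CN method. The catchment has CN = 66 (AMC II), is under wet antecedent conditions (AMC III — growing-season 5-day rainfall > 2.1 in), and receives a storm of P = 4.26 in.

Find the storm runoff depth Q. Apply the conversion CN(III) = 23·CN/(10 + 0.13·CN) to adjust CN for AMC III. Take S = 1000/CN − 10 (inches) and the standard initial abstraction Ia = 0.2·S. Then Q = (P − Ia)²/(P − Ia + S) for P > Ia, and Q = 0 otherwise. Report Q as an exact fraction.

Q = 20928540889/8715862650 in ≈ 2.401 in

Wet (AMC III): CN(III) = 23·66/(10 + 0.13·66) = 1518/(929/50) = 75900/929 ≈ 81.701
Max retention: S = 1000/(75900/929) − 10 = 1700/759 in (≈ 2.240 in)
Ia = 0.2S: 0.2·2.240 = 0.448 in (exactly 340/759)
P − Ia = 4.260 − 0.448 = 144667/37950 ≈ 3.812 in (> 0, runoff occurs)
Runoff Q = (P−Ia)²/(P−Ia+S) = (3.812)²/(3.812+2.240) = 20928540889/8715862650 ≈ 2.401 in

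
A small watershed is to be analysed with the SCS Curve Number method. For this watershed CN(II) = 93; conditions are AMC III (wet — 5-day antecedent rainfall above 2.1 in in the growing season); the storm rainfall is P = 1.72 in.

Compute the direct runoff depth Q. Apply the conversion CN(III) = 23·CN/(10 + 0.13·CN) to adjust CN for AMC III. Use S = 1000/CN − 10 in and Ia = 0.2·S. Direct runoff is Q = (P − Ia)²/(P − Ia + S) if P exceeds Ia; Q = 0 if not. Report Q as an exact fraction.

Q = 7828179529/5667120075 in ≈ 1.381 in

CN(III) from CN(II)=93: (23·93)/(10 + 0.13·93) = 213900/2209 ≈ 96.831
Retention S: 1000/CN − 10 with CN=96.831 → S = 700/2139 ≈ 0.327 in
Ia = 0.2S: 0.2·0.327 = 0.065 in (exactly 140/2139)
Since P=1.720 > Ia=0.065: effective rainfall P−Ia = 88477/53475 in
Q: (88477/53475)² ÷ (105977/53475) = 7828179529/5667120075 in (≈ 1.381 in)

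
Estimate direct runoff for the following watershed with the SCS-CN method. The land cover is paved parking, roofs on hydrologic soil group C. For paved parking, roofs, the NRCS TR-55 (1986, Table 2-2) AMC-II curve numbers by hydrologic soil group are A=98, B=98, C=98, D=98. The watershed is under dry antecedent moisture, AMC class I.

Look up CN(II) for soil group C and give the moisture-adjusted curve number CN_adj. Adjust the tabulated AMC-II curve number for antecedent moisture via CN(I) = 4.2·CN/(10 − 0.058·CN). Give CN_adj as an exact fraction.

CN_adj = 102900/1079 ≈ 95.366

NRCS table: paved parking, roofs, soil group C → CN(II) = 98
Dry (AMC I): CN(I) = 4.2·98/(10 − 0.058·98) = (2058/5)/(1079/250) = 102900/1079 ≈ 95.366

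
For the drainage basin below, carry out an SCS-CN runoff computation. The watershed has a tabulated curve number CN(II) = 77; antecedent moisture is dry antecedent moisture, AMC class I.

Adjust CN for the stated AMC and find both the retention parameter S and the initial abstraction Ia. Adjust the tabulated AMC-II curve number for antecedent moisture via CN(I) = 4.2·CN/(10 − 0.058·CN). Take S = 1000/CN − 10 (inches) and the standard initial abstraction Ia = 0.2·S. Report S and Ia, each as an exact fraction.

Dry (AMC I): CN(I) = 4.2·77/(10 − 0.058·77) = (1617/5)/(2767/500) = 161700/2767 ≈ 58.439
Retention S: 1000/CN − 10 with CN=58.439 → S = 11500/1617 ≈ 7.112 in
Initial abstraction Ia = S/5 = (11500/1617)/5 = 2300/1617 ≈ 1.422 in

S = 11500/1617 in ≈ 7.112 in; Ia = 2300/1617 in ≈ 1.422 in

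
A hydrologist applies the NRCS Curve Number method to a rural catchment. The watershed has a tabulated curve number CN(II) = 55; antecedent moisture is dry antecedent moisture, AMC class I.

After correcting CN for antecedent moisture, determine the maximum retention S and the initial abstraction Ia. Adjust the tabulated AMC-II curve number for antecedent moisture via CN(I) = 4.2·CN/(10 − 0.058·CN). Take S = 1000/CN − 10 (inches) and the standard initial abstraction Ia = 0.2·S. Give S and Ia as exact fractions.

CN(I) from CN(II)=55: (4.2·55)/(10 − 0.058·55) = 7700/227 ≈ 33.921
S = 1000/(7700/227) − 10 = 1500/77 in ≈ 19.481 in
Ia = 0.2S: 0.2·19.481 = 3.896 in (exactly 300/77)

S = 1500/77 in ≈ 19.481 in; Ia = 300/77 in ≈ 3.896 in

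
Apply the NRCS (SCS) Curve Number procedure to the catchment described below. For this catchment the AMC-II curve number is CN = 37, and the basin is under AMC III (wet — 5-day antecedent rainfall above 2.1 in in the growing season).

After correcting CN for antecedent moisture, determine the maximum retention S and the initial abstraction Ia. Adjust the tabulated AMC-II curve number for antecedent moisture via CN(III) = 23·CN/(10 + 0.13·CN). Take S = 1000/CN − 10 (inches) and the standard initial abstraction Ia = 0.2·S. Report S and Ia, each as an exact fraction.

S = 6300/851 in ≈ 7.403 in; Ia = 1260/851 in ≈ 1.481 in

Adjust CN=37 to AMC III: 23·37/(10 + 0.13·37) → 851 ÷ (1481/100) = 85100/1481 ≈ 57.461
S = 1000/(85100/1481) − 10 = 6300/851 in ≈ 7.403 in
Ia = 0.2S: 0.2·7.403 = 1.481 in (exactly 1260/851)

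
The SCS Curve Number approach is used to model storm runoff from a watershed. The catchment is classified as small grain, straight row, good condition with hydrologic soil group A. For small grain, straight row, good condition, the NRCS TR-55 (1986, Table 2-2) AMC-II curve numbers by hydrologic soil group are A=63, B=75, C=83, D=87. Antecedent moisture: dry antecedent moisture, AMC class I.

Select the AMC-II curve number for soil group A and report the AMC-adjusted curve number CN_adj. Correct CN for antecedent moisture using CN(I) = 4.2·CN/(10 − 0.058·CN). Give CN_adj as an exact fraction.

CN_adj = 132300/3173 ≈ 41.696

NRCS table: small grain, straight row, good condition, soil group A → CN(II) = 63
Dry (AMC I): CN(I) = 4.2·63/(10 − 0.058·63) = (1323/5)/(3173/500) = 132300/3173 ≈ 41.696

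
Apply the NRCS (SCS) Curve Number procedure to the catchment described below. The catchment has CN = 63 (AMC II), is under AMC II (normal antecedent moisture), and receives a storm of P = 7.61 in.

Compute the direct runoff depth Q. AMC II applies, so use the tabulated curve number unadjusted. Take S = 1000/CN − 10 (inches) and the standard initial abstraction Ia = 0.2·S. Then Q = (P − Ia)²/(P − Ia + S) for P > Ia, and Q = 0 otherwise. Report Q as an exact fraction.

CN(II) = 63; AMC II needs no correction.
Max retention: S = 1000/63 − 10 = 370/63 in (≈ 5.873 in)
Initial abstraction Ia = S/5 = (370/63)/5 = 74/63 ≈ 1.175 in
Excess rainfall: 7.610 − 1.175 = 6.435 in; P > Ia so Q > 0
Q: (40543/6300)² ÷ (77543/6300) = 1643734849/488520900 in (≈ 3.365 in)

Q = 1643734849/488520900 in ≈ 3.365 in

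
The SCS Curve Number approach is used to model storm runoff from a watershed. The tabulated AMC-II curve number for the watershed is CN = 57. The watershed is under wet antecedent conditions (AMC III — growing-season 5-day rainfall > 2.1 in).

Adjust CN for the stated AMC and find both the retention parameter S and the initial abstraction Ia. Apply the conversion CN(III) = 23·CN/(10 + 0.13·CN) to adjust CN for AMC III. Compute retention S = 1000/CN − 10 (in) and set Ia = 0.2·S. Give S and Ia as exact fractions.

S = 4300/1311 in ≈ 3.280 in; Ia = 860/1311 in ≈ 0.656 in

Wet (AMC III): CN(III) = 23·57/(10 + 0.13·57) = 1311/(1741/100) = 131100/1741 ≈ 75.302
Retention S: 1000/CN − 10 with CN=75.302 → S = 4300/1311 ≈ 3.280 in
Initial abstraction Ia = S/5 = (4300/1311)/5 = 860/1311 ≈ 0.656 in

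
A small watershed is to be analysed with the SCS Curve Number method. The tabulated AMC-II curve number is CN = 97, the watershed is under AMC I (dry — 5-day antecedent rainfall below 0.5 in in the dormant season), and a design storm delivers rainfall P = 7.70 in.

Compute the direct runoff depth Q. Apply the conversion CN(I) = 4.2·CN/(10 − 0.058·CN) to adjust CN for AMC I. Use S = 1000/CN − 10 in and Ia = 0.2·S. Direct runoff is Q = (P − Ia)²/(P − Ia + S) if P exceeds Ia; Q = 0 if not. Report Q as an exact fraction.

Dry (AMC I): CN(I) = 4.2·97/(10 − 0.058·97) = (2037/5)/(2187/500) = 67900/729 ≈ 93.141
Max retention: S = 1000/(67900/729) − 10 = 500/679 in (≈ 0.736 in)
Ia = 0.2S: 0.2·0.736 = 0.147 in (exactly 100/679)
Since P=7.700 > Ia=0.147: effective rainfall P−Ia = 51283/6790 in
Q = (51283/6790)²/((51283/6790) + 500/679) = (2629946089/46104100)/(56283/6790) = 2629946089/382161570 in ≈ 6.882 in

Q = 2629946089/382161570 in ≈ 6.882 in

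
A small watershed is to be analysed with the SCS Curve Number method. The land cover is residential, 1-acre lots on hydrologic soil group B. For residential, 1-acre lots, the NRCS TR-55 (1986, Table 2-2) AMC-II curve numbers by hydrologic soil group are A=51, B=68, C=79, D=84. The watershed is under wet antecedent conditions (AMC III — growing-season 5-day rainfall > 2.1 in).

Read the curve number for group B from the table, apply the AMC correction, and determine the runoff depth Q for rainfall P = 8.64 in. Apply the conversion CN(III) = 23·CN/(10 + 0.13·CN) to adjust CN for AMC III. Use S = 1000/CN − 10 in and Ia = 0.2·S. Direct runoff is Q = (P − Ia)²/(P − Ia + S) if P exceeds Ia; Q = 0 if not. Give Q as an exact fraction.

NRCS table: residential, 1-acre lots, soil group B → CN(II) = 68
Adjust CN=68 to AMC III: 23·68/(10 + 0.13·68) → 1564 ÷ (471/25) = 39100/471 ≈ 83.015
S = 1000/(39100/471) − 10 = 800/391 in ≈ 2.046 in
Initial abstraction Ia = S/5 = (800/391)/5 = 160/391 ≈ 0.409 in
P − Ia = 8.640 − 0.409 = 80456/9775 ≈ 8.231 in (> 0, runoff occurs)
Q = (80456/9775)²/((80456/9775) + 800/391) = (6473167936/95550625)/(100456/9775) = 809145992/122744675 in ≈ 6.592 in

Q = 809145992/122744675 in ≈ 6.592 in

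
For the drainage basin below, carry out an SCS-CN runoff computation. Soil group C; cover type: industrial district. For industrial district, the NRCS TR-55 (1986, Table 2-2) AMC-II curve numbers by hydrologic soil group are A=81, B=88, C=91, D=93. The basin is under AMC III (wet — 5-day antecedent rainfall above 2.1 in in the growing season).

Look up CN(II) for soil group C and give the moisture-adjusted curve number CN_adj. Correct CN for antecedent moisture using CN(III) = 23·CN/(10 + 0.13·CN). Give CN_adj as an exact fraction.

CN_adj = 209300/2183 ≈ 95.877

NRCS table: industrial district, soil group C → CN(II) = 91
CN(III) from CN(II)=91: (23·91)/(10 + 0.13·91) = 209300/2183 ≈ 95.877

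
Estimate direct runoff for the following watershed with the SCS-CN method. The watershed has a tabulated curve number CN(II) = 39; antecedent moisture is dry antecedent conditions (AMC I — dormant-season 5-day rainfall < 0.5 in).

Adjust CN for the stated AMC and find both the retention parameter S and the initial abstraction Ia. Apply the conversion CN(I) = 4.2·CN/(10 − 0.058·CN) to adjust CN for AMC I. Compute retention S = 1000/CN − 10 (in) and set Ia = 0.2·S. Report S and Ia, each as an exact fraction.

S = 30500/819 in ≈ 37.241 in; Ia = 6100/819 in ≈ 7.448 in

CN(I) from CN(II)=39: (4.2·39)/(10 − 0.058·39) = 81900/3869 ≈ 21.168
S = 1000/(81900/3869) − 10 = 30500/819 in ≈ 37.241 in
Ia = 0.2S: 0.2·37.241 = 7.448 in (exactly 6100/819)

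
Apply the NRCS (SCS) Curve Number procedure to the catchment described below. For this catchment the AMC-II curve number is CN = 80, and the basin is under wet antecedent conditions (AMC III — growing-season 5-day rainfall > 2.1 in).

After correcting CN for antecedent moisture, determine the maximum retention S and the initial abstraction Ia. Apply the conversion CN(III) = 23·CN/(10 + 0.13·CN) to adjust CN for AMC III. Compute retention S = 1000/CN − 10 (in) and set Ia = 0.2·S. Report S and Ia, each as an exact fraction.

S = 25/23 in ≈ 1.087 in; Ia = 5/23 in ≈ 0.217 in

Adjust CN=80 to AMC III: 23·80/(10 + 0.13·80) → 1840 ÷ (102/5) = 4600/51 ≈ 90.196
S = 1000/(4600/51) − 10 = 25/23 in ≈ 1.087 in
Ia = 0.2S: 0.2·1.087 = 0.217 in (exactly 5/23)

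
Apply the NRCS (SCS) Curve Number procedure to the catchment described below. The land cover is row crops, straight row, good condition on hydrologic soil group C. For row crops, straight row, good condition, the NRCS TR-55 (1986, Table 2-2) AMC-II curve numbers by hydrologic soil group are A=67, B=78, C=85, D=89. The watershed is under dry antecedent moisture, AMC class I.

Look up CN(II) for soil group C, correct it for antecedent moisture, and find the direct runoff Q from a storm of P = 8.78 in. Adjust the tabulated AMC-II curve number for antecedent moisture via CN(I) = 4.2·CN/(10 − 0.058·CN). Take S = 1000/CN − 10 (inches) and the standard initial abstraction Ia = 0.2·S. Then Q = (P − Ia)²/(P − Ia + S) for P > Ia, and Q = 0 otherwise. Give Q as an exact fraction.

NRCS table: row crops, straight row, good condition, soil group C → CN(II) = 85
Dry (AMC I): CN(I) = 4.2·85/(10 − 0.058·85) = 357/(507/100) = 11900/169 ≈ 70.414
Max retention: S = 1000/(11900/169) − 10 = 500/119 in (≈ 4.202 in)
Initial abstraction Ia = S/5 = (500/119)/5 = 100/119 ≈ 0.840 in
Since P=8.780 > Ia=0.840: effective rainfall P−Ia = 47241/5950 in
Q = (47241/5950)²/((47241/5950) + 500/119) = (2231712081/35402500)/(72241/5950) = 2231712081/429833950 in ≈ 5.192 in

Q = 2231712081/429833950 in ≈ 5.192 in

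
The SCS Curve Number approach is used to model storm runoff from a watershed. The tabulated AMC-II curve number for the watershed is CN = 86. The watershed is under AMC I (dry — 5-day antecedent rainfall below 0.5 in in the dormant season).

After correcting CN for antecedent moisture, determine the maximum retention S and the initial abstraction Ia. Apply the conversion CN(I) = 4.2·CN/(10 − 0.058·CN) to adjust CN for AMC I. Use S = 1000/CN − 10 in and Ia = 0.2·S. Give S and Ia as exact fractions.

Adjust CN=86 to AMC I: 4.2·86/(10 − 0.058·86) → (1806/5) ÷ (1253/250) = 12900/179 ≈ 72.067
Max retention: S = 1000/(12900/179) − 10 = 500/129 in (≈ 3.876 in)
Ia = 0.2S: 0.2·3.876 = 0.775 in (exactly 100/129)

S = 500/129 in ≈ 3.876 in; Ia = 100/129 in ≈ 0.775 in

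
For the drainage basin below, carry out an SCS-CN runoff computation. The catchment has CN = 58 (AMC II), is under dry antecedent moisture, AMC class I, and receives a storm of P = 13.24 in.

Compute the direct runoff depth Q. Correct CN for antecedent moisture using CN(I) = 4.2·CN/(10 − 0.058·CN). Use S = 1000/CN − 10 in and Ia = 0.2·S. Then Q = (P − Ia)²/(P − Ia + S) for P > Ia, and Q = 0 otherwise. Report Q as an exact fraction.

CN(I) from CN(II)=58: (4.2·58)/(10 − 0.058·58) = 2900/79 ≈ 36.709
Retention S: 1000/CN − 10 with CN=36.709 → S = 500/29 ≈ 17.241 in
Initial abstraction Ia = S/5 = (500/29)/5 = 100/29 ≈ 3.448 in
Since P=13.240 > Ia=3.448: effective rainfall P−Ia = 7099/725 in
Q: (7099/725)² ÷ (19599/725) = 50395801/14209275 in (≈ 3.547 in)

Q = 50395801/14209275 in ≈ 3.547 in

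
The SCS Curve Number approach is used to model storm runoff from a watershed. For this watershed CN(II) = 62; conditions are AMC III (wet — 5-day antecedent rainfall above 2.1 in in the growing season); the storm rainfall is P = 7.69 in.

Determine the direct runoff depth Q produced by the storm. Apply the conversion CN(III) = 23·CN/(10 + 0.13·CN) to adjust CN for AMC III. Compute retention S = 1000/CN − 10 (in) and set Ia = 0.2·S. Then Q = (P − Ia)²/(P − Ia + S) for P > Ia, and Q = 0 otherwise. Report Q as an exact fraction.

Q = 260403028209/49931176100 in ≈ 5.215 in

Wet (AMC III): CN(III) = 23·62/(10 + 0.13·62) = 1426/(903/50) = 71300/903 ≈ 78.959
Max retention: S = 1000/(71300/903) − 10 = 1900/713 in (≈ 2.665 in)
Ia = 0.2S: 0.2·2.665 = 0.533 in (exactly 380/713)
Since P=7.690 > Ia=0.533: effective rainfall P−Ia = 510297/71300 in
Q = (510297/71300)²/((510297/71300) + 1900/713) = (260403028209/5083690000)/(700297/71300) = 260403028209/49931176100 in ≈ 5.215 in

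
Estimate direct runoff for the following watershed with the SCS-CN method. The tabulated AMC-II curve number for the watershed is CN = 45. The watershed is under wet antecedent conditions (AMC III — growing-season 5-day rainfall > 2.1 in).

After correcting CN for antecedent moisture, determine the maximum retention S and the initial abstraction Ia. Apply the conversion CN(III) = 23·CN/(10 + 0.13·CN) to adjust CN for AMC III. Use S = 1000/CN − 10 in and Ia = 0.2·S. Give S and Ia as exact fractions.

Wet (AMC III): CN(III) = 23·45/(10 + 0.13·45) = 1035/(317/20) = 20700/317 ≈ 65.300
S = 1000/(20700/317) − 10 = 1100/207 in ≈ 5.314 in
Ia = 0.2·(1100/207) = 220/207 in ≈ 1.063 in

S = 1100/207 in ≈ 5.314 in; Ia = 220/207 in ≈ 1.063 in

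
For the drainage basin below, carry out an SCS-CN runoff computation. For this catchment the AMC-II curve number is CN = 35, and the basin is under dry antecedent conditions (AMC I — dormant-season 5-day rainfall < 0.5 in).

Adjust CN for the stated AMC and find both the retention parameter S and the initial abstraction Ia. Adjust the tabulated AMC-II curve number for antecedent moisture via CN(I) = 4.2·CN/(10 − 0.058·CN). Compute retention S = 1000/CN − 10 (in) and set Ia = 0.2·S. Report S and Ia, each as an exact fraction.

S = 6500/147 in ≈ 44.218 in; Ia = 1300/147 in ≈ 8.844 in

CN(I) from CN(II)=35: (4.2·35)/(10 − 0.058·35) = 14700/797 ≈ 18.444
Max retention: S = 1000/(14700/797) − 10 = 6500/147 in (≈ 44.218 in)
Ia = 0.2·(6500/147) = 1300/147 in ≈ 8.844 in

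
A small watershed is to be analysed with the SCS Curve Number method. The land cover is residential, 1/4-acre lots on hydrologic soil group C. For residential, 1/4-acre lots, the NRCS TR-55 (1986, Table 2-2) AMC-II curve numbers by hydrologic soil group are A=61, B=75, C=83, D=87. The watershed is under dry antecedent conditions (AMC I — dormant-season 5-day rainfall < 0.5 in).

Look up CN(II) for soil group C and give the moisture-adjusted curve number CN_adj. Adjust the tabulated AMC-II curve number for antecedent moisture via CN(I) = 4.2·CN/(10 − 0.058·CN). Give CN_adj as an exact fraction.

CN_adj = 174300/2593 ≈ 67.219

NRCS table: residential, 1/4-acre lots, soil group C → CN(II) = 83
CN(I) from CN(II)=83: (4.2·83)/(10 − 0.058·83) = 174300/2593 ≈ 67.219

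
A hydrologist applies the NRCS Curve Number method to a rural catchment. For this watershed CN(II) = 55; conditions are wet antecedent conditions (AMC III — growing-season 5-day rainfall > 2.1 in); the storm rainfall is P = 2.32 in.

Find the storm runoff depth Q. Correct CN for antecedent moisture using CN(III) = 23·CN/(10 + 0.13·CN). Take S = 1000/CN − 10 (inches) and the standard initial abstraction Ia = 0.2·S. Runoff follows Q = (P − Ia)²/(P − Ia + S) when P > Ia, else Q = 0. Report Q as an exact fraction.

Adjust CN=55 to AMC III: 23·55/(10 + 0.13·55) → 1265 ÷ (343/20) = 25300/343 ≈ 73.761
Max retention: S = 1000/(25300/343) − 10 = 900/253 in (≈ 3.557 in)
Initial abstraction Ia = S/5 = (900/253)/5 = 180/253 ≈ 0.711 in
P − Ia = 2.320 − 0.711 = 10174/6325 ≈ 1.609 in (> 0, runoff occurs)
Q = (10174/6325)²/((10174/6325) + 900/253) = (103510276/40005625)/(32674/6325) = 51755138/103331525 in ≈ 0.501 in

Q = 51755138/103331525 in ≈ 0.501 in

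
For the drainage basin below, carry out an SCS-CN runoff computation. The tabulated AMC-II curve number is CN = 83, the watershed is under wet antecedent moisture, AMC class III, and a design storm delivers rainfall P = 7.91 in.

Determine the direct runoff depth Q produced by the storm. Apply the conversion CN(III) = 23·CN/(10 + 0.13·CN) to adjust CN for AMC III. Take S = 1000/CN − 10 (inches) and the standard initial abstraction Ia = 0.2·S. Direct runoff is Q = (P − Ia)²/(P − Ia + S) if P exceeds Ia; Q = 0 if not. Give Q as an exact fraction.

Wet (AMC III): CN(III) = 23·83/(10 + 0.13·83) = 1909/(2079/100) = 190900/2079 ≈ 91.823
S = 1000/(190900/2079) − 10 = 1700/1909 in ≈ 0.891 in
Ia = 0.2·(1700/1909) = 340/1909 in ≈ 0.178 in
P − Ia = 7.910 − 0.178 = 1476019/190900 ≈ 7.732 in (> 0, runoff occurs)
Runoff Q = (P−Ia)²/(P−Ia+S) = (7.732)²/(7.732+0.891) = 2178632088361/314225027100 ≈ 6.933 in

Q = 2178632088361/314225027100 in ≈ 6.933 in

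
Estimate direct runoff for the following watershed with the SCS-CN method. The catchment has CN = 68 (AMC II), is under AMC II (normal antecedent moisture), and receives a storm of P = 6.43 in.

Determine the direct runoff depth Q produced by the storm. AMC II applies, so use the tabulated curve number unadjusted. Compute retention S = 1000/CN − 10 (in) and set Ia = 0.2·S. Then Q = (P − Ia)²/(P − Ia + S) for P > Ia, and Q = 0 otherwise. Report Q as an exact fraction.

Q = 87067561/29462700 in ≈ 2.955 in

CN(II) = 68; AMC II needs no correction.
Retention S: 1000/CN − 10 with CN=68.000 → S = 80/17 ≈ 4.706 in
Initial abstraction Ia = S/5 = (80/17)/5 = 16/17 ≈ 0.941 in
Since P=6.430 > Ia=0.941: effective rainfall P−Ia = 9331/1700 in
Q = (9331/1700)²/((9331/1700) + 80/17) = (87067561/2890000)/(17331/1700) = 87067561/29462700 in ≈ 2.955 in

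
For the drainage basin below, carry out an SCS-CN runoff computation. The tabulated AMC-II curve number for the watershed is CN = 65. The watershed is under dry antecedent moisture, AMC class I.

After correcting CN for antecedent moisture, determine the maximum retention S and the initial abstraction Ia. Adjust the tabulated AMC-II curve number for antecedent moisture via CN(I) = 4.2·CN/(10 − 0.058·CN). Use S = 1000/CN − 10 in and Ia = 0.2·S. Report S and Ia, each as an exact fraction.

CN(I) from CN(II)=65: (4.2·65)/(10 − 0.058·65) = 3900/89 ≈ 43.820
Retention S: 1000/CN − 10 with CN=43.820 → S = 500/39 ≈ 12.821 in
Ia = 0.2·(500/39) = 100/39 in ≈ 2.564 in

S = 500/39 in ≈ 12.821 in; Ia = 100/39 in ≈ 2.564 in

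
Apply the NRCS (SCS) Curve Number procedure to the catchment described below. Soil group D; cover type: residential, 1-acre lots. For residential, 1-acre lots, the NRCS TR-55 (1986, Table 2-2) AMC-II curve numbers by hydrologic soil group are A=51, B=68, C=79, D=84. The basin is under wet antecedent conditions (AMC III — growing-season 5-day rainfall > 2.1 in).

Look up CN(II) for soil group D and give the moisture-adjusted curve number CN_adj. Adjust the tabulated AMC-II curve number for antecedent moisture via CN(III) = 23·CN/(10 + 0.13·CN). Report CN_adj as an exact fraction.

NRCS table: residential, 1-acre lots, soil group D → CN(II) = 84
Wet (AMC III): CN(III) = 23·84/(10 + 0.13·84) = 1932/(523/25) = 48300/523 ≈ 92.352

CN_adj = 48300/523 ≈ 92.352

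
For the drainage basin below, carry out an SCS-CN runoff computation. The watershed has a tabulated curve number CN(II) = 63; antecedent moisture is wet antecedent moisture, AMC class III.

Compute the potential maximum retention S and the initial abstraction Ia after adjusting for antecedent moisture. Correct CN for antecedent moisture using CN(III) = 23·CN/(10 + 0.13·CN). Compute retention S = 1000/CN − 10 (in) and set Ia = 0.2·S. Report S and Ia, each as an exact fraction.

Wet (AMC III): CN(III) = 23·63/(10 + 0.13·63) = 1449/(1819/100) = 144900/1819 ≈ 79.659
S = 1000/(144900/1819) − 10 = 3700/1449 in ≈ 2.553 in
Ia = 0.2·(3700/1449) = 740/1449 in ≈ 0.511 in

S = 3700/1449 in ≈ 2.553 in; Ia = 740/1449 in ≈ 0.511 in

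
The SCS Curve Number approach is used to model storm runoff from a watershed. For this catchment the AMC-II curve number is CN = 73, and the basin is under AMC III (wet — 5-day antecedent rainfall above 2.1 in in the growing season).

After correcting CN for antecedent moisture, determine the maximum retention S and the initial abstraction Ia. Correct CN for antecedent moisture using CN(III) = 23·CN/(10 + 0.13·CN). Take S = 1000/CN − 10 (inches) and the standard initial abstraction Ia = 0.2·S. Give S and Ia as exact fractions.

CN(III) from CN(II)=73: (23·73)/(10 + 0.13·73) = 167900/1949 ≈ 86.147
Max retention: S = 1000/(167900/1949) − 10 = 2700/1679 in (≈ 1.608 in)
Ia = 0.2·(2700/1679) = 540/1679 in ≈ 0.322 in

S = 2700/1679 in ≈ 1.608 in; Ia = 540/1679 in ≈ 0.322 in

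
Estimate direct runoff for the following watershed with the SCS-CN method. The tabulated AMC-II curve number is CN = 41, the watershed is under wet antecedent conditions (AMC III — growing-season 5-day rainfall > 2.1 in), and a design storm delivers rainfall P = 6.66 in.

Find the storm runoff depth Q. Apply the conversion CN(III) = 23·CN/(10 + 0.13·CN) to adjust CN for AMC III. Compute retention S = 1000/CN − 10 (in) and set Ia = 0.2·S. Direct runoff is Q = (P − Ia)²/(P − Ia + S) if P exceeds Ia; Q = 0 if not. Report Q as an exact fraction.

Wet (AMC III): CN(III) = 23·41/(10 + 0.13·41) = 943/(1533/100) = 94300/1533 ≈ 61.513
Max retention: S = 1000/(94300/1533) − 10 = 5900/943 in (≈ 6.257 in)
Initial abstraction Ia = S/5 = (5900/943)/5 = 1180/943 ≈ 1.251 in
Since P=6.660 > Ia=1.251: effective rainfall P−Ia = 255019/47150 in
Q = (255019/47150)²/((255019/47150) + 5900/943) = (65034690361/2223122500)/(550019/47150) = 65034690361/25933395850 in ≈ 2.508 in

Q = 65034690361/25933395850 in ≈ 2.508 in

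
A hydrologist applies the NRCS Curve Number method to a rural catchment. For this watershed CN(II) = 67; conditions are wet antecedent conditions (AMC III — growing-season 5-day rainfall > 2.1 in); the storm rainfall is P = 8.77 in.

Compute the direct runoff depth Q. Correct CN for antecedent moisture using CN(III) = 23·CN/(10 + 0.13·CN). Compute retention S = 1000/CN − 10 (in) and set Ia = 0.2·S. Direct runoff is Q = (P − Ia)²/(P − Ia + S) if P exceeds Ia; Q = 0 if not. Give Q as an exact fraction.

CN(III) from CN(II)=67: (23·67)/(10 + 0.13·67) = 154100/1871 ≈ 82.362
Retention S: 1000/CN − 10 with CN=82.362 → S = 3300/1541 ≈ 2.141 in
Ia = 0.2·(3300/1541) = 660/1541 in ≈ 0.428 in
Since P=8.770 > Ia=0.428: effective rainfall P−Ia = 1285457/154100 in
Runoff Q = (P−Ia)²/(P−Ia+S) = (8.342)²/(8.342+2.141) = 1652399698849/248941923700 ≈ 6.638 in

Q = 1652399698849/248941923700 in ≈ 6.638 in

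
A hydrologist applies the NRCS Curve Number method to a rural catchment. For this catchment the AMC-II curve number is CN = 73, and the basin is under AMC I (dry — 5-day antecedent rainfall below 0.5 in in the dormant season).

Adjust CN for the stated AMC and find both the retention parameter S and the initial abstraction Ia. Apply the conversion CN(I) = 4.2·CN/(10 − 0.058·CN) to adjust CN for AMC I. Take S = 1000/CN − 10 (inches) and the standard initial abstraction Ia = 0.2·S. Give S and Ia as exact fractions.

S = 4500/511 in ≈ 8.806 in; Ia = 900/511 in ≈ 1.761 in

CN(I) from CN(II)=73: (4.2·73)/(10 − 0.058·73) = 51100/961 ≈ 53.174
Max retention: S = 1000/(51100/961) − 10 = 4500/511 in (≈ 8.806 in)
Initial abstraction Ia = S/5 = (4500/511)/5 = 900/511 ≈ 1.761 in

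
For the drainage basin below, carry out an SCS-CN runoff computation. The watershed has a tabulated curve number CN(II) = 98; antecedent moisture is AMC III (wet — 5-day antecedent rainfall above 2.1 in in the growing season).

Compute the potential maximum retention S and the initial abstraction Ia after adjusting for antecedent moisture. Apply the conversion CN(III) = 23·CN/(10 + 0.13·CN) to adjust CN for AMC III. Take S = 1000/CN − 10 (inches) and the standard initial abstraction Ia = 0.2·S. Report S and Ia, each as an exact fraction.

CN(III) from CN(II)=98: (23·98)/(10 + 0.13·98) = 112700/1137 ≈ 99.120
S = 1000/(112700/1137) − 10 = 100/1127 in ≈ 0.089 in
Ia = 0.2·(100/1127) = 20/1127 in ≈ 0.018 in

S = 100/1127 in ≈ 0.089 in; Ia = 20/1127 in ≈ 0.018 in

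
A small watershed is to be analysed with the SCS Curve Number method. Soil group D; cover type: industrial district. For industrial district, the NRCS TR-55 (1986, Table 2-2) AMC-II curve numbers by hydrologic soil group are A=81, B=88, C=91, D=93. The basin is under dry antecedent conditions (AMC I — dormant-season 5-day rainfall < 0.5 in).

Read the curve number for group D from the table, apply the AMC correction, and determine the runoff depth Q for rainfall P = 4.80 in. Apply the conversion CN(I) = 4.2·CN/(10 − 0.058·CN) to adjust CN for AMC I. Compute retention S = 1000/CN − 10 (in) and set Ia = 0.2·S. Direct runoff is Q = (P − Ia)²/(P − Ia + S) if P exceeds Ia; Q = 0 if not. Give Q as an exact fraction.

NRCS table: industrial district, soil group D → CN(II) = 93
Dry (AMC I): CN(I) = 4.2·93/(10 − 0.058·93) = (1953/5)/(2303/500) = 27900/329 ≈ 84.802
S = 1000/(27900/329) − 10 = 500/279 in ≈ 1.792 in
Ia = 0.2S: 0.2·1.792 = 0.358 in (exactly 100/279)
Excess rainfall: 4.800 − 0.358 = 4.442 in; P > Ia so Q > 0
Q = (6196/1395)²/((6196/1395) + 500/279) = (38390416/1946025)/(8696/1395) = 4798802/1516365 in ≈ 3.165 in

Q = 4798802/1516365 in ≈ 3.165 in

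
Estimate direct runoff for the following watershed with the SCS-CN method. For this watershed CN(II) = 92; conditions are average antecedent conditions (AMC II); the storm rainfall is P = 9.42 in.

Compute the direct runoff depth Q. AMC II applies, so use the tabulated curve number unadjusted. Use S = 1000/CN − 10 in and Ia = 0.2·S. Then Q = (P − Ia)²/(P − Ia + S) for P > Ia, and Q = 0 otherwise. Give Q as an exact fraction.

AMC II — tabulated CN = 92 applies directly.
Retention S: 1000/CN − 10 with CN=92.000 → S = 20/23 ≈ 0.870 in
Ia = 0.2·(20/23) = 4/23 in ≈ 0.174 in
Excess rainfall: 9.420 − 0.174 = 9.246 in; P > Ia so Q > 0
Q = (10633/1150)²/((10633/1150) + 20/23) = (113060689/1322500)/(11633/1150) = 113060689/13377950 in ≈ 8.451 in

Q = 113060689/13377950 in ≈ 8.451 in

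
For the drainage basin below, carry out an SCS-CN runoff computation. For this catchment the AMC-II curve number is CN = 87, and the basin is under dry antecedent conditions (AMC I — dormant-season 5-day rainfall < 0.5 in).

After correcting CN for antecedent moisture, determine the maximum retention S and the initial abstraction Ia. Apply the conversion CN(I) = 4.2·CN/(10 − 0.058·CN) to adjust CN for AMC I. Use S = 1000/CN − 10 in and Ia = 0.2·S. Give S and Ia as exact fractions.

S = 6500/1827 in ≈ 3.558 in; Ia = 1300/1827 in ≈ 0.712 in

Dry (AMC I): CN(I) = 4.2·87/(10 − 0.058·87) = (1827/5)/(2477/500) = 182700/2477 ≈ 73.759
Retention S: 1000/CN − 10 with CN=73.759 → S = 6500/1827 ≈ 3.558 in
Ia = 0.2S: 0.2·3.558 = 0.712 in (exactly 1300/1827)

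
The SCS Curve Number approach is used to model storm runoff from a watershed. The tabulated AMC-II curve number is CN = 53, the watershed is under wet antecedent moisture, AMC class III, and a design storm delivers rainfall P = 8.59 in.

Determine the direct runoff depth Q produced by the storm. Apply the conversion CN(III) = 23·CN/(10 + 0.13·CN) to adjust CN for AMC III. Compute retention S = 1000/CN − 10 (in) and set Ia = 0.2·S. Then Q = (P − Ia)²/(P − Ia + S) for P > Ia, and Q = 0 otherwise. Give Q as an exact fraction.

Adjust CN=53 to AMC III: 23·53/(10 + 0.13·53) → 1219 ÷ (1689/100) = 121900/1689 ≈ 72.173
S = 1000/(121900/1689) − 10 = 4700/1219 in ≈ 3.856 in
Ia = 0.2·(4700/1219) = 940/1219 in ≈ 0.771 in
P − Ia = 8.590 − 0.771 = 953121/121900 ≈ 7.819 in (> 0, runoff occurs)
Runoff Q = (P−Ia)²/(P−Ia+S) = (7.819)²/(7.819+3.856) = 908439640641/173478449900 ≈ 5.237 in

Q = 908439640641/173478449900 in ≈ 5.237 in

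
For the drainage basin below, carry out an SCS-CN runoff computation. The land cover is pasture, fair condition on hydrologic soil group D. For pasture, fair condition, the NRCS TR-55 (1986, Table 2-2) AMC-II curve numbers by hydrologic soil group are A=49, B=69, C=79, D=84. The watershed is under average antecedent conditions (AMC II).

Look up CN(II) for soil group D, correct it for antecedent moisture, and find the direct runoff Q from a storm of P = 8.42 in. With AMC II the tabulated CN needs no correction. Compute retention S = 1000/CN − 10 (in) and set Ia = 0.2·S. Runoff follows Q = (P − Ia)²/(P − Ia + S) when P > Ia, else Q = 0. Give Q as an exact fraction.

NRCS table: pasture, fair condition, soil group D → CN(II) = 84
Average conditions: CN = 84 (no AMC adjustment).
Retention S: 1000/CN − 10 with CN=84.000 → S = 40/21 ≈ 1.905 in
Ia = 0.2·(40/21) = 8/21 in ≈ 0.381 in
Since P=8.420 > Ia=0.381: effective rainfall P−Ia = 8441/1050 in
Runoff Q = (P−Ia)²/(P−Ia+S) = (8.039)²/(8.039+1.905) = 71250481/10963050 ≈ 6.499 in

Q = 71250481/10963050 in ≈ 6.499 in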